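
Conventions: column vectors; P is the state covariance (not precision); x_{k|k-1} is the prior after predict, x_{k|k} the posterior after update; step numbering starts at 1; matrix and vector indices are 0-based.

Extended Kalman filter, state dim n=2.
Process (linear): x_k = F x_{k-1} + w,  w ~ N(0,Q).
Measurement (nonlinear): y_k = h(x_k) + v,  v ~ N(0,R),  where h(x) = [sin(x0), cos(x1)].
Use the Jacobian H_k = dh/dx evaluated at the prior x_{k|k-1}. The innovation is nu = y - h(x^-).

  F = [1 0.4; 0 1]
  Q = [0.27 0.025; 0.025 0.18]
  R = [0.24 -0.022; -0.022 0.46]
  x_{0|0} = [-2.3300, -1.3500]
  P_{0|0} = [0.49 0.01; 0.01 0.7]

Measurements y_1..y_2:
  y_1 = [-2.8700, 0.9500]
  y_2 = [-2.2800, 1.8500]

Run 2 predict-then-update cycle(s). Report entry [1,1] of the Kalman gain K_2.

K[1,1] = 0.4442

step 1: x^-=[-2.8700, -1.3500]  P^-=[0.8800 0.3150; 0.3150 0.8800]  H_jac=[-0.9633 0.0000; 0.0000 0.9757]  S=[1.0567 -0.3181; -0.3181 1.2978]  K=[-0.7892 0.0434; -0.0950 0.6383]  nu=[-2.6017, 0.7310]  x^+=[-0.7849, -0.6362]  P^+=[0.1976 0.0383; 0.0383 0.3031]
step 2: x^-=[-1.0394, -0.6362]  P^-=[0.5467 0.1845; 0.1845 0.4831]  H_jac=[0.5067 0.0000; 0.0000 0.5941]  S=[0.3804 0.0335; 0.0335 0.6305]  K=[0.7163 0.1357; 0.2066 0.4442]  nu=[-1.4179, 1.0456]  x^+=[-1.9132, -0.4646]  P^+=[0.3334 0.0786; 0.0786 0.3363]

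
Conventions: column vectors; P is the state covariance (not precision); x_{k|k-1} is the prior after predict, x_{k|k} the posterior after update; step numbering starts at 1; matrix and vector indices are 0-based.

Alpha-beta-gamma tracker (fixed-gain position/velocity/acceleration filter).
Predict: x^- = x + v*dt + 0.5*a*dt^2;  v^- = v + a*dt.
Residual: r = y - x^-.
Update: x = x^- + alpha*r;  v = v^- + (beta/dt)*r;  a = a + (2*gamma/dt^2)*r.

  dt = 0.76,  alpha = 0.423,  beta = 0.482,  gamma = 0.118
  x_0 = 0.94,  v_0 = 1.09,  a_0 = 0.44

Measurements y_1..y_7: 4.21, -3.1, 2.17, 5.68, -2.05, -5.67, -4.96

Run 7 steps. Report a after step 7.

step 1: x_pred=1.8955  r=2.3145  x^+=2.8745  v^+=2.8923  a^+=1.3857
step 2: x_pred=5.4729  r=-8.5729  x^+=1.8465  v^+=-1.4916  a^+=-2.1171
step 3: x_pred=0.1015  r=2.0685  x^+=0.9765  v^+=-1.7887  a^+=-1.2719
step 4: x_pred=-0.7502  r=6.4302  x^+=1.9697  v^+=1.3228  a^+=1.3554
step 5: x_pred=3.3665  r=-5.4165  x^+=1.0753  v^+=-1.0823  a^+=-0.8577
step 6: x_pred=0.0050  r=-5.6750  x^+=-2.3955  v^+=-5.3334  a^+=-3.1765
step 7: x_pred=-7.3662  r=2.4062  x^+=-6.3484  v^+=-6.2214  a^+=-2.1933

a_post = -2.1933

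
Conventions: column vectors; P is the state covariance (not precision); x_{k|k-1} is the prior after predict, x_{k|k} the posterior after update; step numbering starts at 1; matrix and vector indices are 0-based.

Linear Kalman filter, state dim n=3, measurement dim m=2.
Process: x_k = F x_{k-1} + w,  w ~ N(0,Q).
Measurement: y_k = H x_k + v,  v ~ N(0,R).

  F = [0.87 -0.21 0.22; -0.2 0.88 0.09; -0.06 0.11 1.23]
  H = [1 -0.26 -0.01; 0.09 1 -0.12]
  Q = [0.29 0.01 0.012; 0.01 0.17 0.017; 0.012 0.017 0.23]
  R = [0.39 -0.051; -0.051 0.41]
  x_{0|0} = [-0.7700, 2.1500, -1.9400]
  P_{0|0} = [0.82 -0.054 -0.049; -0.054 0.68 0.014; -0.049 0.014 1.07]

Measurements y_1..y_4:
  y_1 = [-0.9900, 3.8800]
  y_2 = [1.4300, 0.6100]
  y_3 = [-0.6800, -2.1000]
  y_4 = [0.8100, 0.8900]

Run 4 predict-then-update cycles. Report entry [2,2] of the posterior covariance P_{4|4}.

step 1: x^-=[-1.5482, 1.8714, -2.1035]  P^-=[0.9921 -0.2800 0.1821; -0.2800 0.7610 0.2428; 0.1821 0.2428 1.8717]  S=[1.5770 -0.4477; -0.4477 1.0934]  K=[0.7003 0.0923; -0.1370 0.5902; 0.0821 0.0652]  nu=[1.0237, 1.8955]  x^+=[-0.6562, 2.8499, -1.8958]  P^+=[0.2672 -0.0089 0.1087; -0.0089 0.2781 0.2361; 0.1087 0.2361 1.8612]
step 2: x^-=[-1.5865, 2.4685, -1.9790]  P^-=[0.6176 -0.0132 0.5539; -0.0132 0.4477 0.4844; 0.5539 0.4844 3.0981]  S=[1.0365 -0.1777; -0.1777 0.7768]  K=[0.6125 0.1091; -0.0458 0.4896; 0.4360 0.3089]  nu=[3.6385, -1.9532]  x^+=[0.4291, 1.3456, -0.9961]  P^+=[0.2432 0.0268 0.2930; 0.0268 0.2514 0.4230; 0.2930 0.4230 2.8749]
step 3: x^-=[-0.1284, 1.0087, -1.1030]  P^-=[0.6876 0.0837 0.9850; 0.0837 0.4448 0.7489; 0.9850 0.7489 4.6542]  S=[1.0488 -0.1206; -0.1206 0.7414]  K=[0.6417 0.1414; 0.0190 0.4919; 0.7667 0.5012]  nu=[-0.3004, -3.2295]  x^+=[-0.7777, -0.5857, -2.9518]  P^+=[0.2628 0.0578 0.4683; 0.0578 0.2672 0.5975; 0.4683 0.5975 3.9441]
step 4: x^-=[-1.2030, -0.6255, -3.6485]  P^-=[0.7945 0.1601 1.4207; 0.1601 0.4768 1.0133; 1.4207 1.0133 6.2930]  S=[1.1110 -0.0899; -0.0899 0.7389]  K=[0.6782 0.1652; 0.0645 0.5082; 1.0374 0.6485]  nu=[1.8139, 1.1860]  x^+=[0.2232, 0.0941, -0.9976]  P^+=[0.2834 0.0814 0.6147; 0.0814 0.2873 0.7466; 0.6147 0.7466 4.9074]

P_post[2,2] = 4.9074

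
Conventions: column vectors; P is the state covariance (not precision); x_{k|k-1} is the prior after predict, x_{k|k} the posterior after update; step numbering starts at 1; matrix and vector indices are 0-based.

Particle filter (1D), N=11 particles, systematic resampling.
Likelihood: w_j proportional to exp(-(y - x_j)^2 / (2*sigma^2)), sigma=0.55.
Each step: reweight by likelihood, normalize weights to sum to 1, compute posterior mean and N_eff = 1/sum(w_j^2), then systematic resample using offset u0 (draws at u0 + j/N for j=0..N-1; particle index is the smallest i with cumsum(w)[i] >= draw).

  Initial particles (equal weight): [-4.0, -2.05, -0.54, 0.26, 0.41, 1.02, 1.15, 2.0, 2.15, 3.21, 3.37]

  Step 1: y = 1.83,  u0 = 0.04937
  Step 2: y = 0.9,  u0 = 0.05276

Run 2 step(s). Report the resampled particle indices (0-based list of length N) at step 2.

resampled_idx = [0, 0, 0, 1, 1, 1, 2, 2, 3, 5, 9]

step 1: w=[0.0000, 0.0000, 0.0000, 0.0063, 0.0131, 0.1244, 0.1714, 0.3509, 0.3107, 0.0158, 0.0073]  mean=1.7763  Neff=3.7727  idx=[5, 5, 6, 7, 7, 7, 7, 8, 8, 8, 8]
step 2: w=[0.2640, 0.2640, 0.2438, 0.0366, 0.0366, 0.0366, 0.0366, 0.0204, 0.0204, 0.0204, 0.0204]  mean=1.2875  Neff=4.8566  idx=[0, 0, 0, 1, 1, 1, 2, 2, 3, 5, 9]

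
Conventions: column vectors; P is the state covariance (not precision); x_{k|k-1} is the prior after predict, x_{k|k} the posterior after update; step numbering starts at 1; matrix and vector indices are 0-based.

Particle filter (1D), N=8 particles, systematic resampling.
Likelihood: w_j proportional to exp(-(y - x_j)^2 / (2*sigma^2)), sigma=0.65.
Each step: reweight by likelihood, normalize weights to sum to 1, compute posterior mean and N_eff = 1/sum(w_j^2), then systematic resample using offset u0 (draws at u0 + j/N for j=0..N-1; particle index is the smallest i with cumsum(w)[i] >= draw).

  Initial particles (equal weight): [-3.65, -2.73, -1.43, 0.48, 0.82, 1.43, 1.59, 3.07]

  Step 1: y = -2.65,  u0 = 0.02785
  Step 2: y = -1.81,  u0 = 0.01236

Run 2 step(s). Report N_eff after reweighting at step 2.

N_eff = 5.3224

step 1: w=[0.2082, 0.6749, 0.1168, 0.0000, 0.0000, 0.0000, 0.0000, 0.0000]  mean=-2.7697  Neff=1.9511  idx=[0, 0, 1, 1, 1, 1, 1, 2]
step 2: w=[0.0067, 0.0067, 0.1352, 0.1352, 0.1352, 0.1352, 0.1352, 0.3104]  mean=-2.3388  Neff=5.3224  idx=[1, 2, 3, 4, 5, 6, 7, 7]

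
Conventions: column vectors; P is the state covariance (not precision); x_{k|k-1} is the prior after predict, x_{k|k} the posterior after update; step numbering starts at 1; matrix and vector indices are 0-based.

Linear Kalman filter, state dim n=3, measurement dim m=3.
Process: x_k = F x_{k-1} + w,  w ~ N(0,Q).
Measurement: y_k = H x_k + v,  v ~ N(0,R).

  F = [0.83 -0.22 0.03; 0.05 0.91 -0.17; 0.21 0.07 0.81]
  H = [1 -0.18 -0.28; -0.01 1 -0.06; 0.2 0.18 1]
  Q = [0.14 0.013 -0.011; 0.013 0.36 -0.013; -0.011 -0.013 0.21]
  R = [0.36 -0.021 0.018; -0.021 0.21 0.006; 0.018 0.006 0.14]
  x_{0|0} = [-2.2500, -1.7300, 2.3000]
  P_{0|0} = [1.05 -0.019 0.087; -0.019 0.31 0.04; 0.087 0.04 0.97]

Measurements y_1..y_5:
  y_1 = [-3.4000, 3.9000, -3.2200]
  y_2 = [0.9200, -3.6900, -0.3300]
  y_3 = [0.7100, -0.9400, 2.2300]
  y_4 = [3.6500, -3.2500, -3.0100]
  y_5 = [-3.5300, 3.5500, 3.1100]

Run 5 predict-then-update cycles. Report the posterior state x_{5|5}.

step 1: x^-=[-1.4179, -2.0778, 1.2694]  P^-=[0.8900 -0.0341 0.2426; -0.0341 0.6318 -0.0901; 0.2426 -0.0901 0.9278]  S=[1.2105 -0.1519 0.1606; -0.1519 0.8570 -0.0389; 0.1606 -0.0389 1.1860]  K=[0.6570 0.0611 0.2625; -0.0134 0.7434 0.0404; -0.1297 -0.1585 0.8219]  nu=[-2.0007, 6.0398, -3.8318]  x^+=[-3.3688, 2.2840, -2.5779]  P^+=[0.2406 0.0030 0.0003; 0.0030 0.1555 -0.0187; 0.0003 -0.0187 0.1151]
step 2: x^-=[-3.3760, 2.3483, -2.6357]  P^-=[0.3125 -0.0077 0.0349; -0.0077 0.4988 -0.0294; 0.0349 -0.0294 0.2949]  S=[0.6921 -0.1108 0.0203; -0.1108 0.7136 0.0461; 0.0203 0.0461 0.4664]  K=[0.4402 0.0384 0.1828; -0.0195 0.6948 0.0584; -0.1004 -0.1242 0.6526]  nu=[3.9807, -6.2302, 2.5582]  x^+=[-1.3951, -1.9086, -0.5918]  P^+=[0.1616 0.0016 0.0011; 0.0016 0.1458 -0.0146; 0.0011 -0.0146 0.0912]
step 3: x^-=[-0.7558, -1.7059, -0.9059]  P^-=[0.2581 -0.0099 0.0205; -0.0099 0.4884 -0.0248; 0.0205 -0.0248 0.2765]  S=[0.6452 -0.1112 0.0000; -0.1112 0.7026 0.0498; 0.0000 0.0498 0.4412]  K=[0.3996 0.0327 0.1557; -0.0219 0.6896 0.0606; -0.1021 -0.1208 0.6395]  nu=[0.9051, 0.7040, 3.5942]  x^+=[0.1885, -1.0224, 1.2150]  P^+=[0.1461 0.0009 -0.0002; 0.0009 0.1448 -0.0140; -0.0002 -0.0140 0.0895]
step 4: x^-=[0.4179, -1.1275, 0.9522]  P^-=[0.2476 -0.0106 0.0168; -0.0106 0.4873 -0.0246; 0.0168 -0.0246 0.2743]  S=[0.6368 -0.1116 -0.0051; -0.1116 0.7015 0.0500; -0.0051 0.0500 0.4371]  K=[0.3911 0.0315 0.1482; -0.0224 0.6890 0.0606; -0.1033 -0.1206 0.6377]  nu=[3.2958, -2.0612, -3.8428]  x^+=[1.0722, -2.8543, -1.5903]  P^+=[0.1427 0.0007 -0.0007; 0.0007 0.1447 -0.0140; -0.0007 -0.0140 0.0893]
step 5: x^-=[1.4702, -2.2735, -1.2627]  P^-=[0.2453 -0.0108 0.0158; -0.0108 0.4872 -0.0246; 0.0158 -0.0246 0.2738]  S=[0.6351 -0.1116 -0.0063; -0.1116 0.7014 0.0500; -0.0063 0.0500 0.4361]  K=[0.3893 0.0313 0.1464; -0.0225 0.6890 0.0605; -0.1037 -0.1206 0.6373]  nu=[-5.7630, 5.7624, 4.4879]  x^+=[0.0640, 2.0978, 1.4998]  P^+=[0.1420 0.0006 -0.0008; 0.0006 0.1447 -0.0140; -0.0008 -0.0140 0.0893]

x_post = [0.0640, 2.0978, 1.4998]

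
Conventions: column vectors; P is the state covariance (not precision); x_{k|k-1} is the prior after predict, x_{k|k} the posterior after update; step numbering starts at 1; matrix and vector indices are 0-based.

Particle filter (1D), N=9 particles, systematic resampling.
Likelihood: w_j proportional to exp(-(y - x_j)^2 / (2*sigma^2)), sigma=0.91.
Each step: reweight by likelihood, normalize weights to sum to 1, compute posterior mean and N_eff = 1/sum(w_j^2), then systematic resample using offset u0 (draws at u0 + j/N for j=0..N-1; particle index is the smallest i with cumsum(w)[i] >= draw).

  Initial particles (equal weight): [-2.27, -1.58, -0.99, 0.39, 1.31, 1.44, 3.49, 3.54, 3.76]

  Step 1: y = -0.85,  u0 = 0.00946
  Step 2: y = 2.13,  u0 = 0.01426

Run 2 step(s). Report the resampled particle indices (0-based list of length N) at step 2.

resampled_idx = [4, 8, 8, 8, 8, 8, 8, 8, 8]

step 1: w=[0.1181, 0.2892, 0.3943, 0.1577, 0.0239, 0.0168, 0.0000, 0.0000, 0.0000]  mean=-0.9984  Neff=3.5869  idx=[0, 1, 1, 1, 2, 2, 2, 2, 3]
step 2: w=[0.0000, 0.0014, 0.0014, 0.0014, 0.0162, 0.0162, 0.0162, 0.0162, 0.9308]  mean=0.2919  Neff=1.1529  idx=[4, 8, 8, 8, 8, 8, 8, 8, 8]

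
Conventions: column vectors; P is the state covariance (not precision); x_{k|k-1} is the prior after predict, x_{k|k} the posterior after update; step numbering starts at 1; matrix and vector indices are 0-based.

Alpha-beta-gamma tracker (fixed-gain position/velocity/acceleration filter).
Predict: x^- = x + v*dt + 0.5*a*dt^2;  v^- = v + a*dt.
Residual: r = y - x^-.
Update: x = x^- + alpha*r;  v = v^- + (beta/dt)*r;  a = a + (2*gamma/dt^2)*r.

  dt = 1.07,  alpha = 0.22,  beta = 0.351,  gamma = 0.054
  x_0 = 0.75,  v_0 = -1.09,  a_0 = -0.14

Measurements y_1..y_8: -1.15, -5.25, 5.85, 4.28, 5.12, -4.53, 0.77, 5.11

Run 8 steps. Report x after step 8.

step 1: x_pred=-0.4964  r=-0.6536  x^+=-0.6402  v^+=-1.4542  a^+=-0.2017
step 2: x_pred=-2.3116  r=-2.9384  x^+=-2.9581  v^+=-2.6338  a^+=-0.4788
step 3: x_pred=-6.0504  r=11.9004  x^+=-3.4323  v^+=0.7576  a^+=0.6438
step 4: x_pred=-2.2532  r=6.5332  x^+=-0.8159  v^+=3.5895  a^+=1.2600
step 5: x_pred=3.7462  r=1.3738  x^+=4.0484  v^+=5.3884  a^+=1.3896
step 6: x_pred=10.6095  r=-15.1395  x^+=7.2788  v^+=1.9090  a^+=-0.0385
step 7: x_pred=9.2994  r=-8.5294  x^+=7.4229  v^+=-0.9302  a^+=-0.8431
step 8: x_pred=5.9450  r=-0.8350  x^+=5.7613  v^+=-2.1062  a^+=-0.9219

x_post = 5.7613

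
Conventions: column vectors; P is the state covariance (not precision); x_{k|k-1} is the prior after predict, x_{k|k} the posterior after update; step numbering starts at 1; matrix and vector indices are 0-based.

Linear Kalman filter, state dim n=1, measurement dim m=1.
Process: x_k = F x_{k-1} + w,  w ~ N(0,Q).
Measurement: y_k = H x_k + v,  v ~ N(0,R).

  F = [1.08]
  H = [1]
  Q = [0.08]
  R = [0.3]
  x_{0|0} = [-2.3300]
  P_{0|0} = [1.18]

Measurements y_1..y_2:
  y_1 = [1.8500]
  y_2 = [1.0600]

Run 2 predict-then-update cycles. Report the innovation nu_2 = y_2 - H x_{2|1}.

innov = [-0.1325]

step 1: x^-=[-2.5164]  P^-=[1.4564]  S=[1.7564]  K=[0.8292]  nu=[4.3664]  x^+=[1.1042]  P^+=[0.2488]
step 2: x^-=[1.1925]  P^-=[0.3702]  S=[0.6702]  K=[0.5523]  nu=[-0.1325]  x^+=[1.1193]  P^+=[0.1657]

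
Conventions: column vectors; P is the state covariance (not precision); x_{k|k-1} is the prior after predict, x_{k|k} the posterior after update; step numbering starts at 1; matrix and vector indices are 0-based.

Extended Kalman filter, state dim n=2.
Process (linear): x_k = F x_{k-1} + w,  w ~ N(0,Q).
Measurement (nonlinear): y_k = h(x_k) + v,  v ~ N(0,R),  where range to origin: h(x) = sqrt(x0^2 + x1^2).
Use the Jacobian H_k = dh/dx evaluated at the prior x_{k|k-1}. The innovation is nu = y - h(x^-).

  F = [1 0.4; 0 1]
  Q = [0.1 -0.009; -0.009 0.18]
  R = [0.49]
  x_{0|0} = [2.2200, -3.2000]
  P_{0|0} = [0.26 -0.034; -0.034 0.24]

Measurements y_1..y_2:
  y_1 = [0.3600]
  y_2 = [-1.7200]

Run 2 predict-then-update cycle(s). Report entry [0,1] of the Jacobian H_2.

step 1: x^-=[0.9400, -3.2000]  P^-=[0.3712 0.0530; 0.0530 0.4200]  H_jac=[0.2818 -0.9595]  S=[0.8775]  K=[0.0613; -0.4422]  nu=[-2.9752]  x^+=[0.7577, -1.8843]  P^+=[0.3679 0.0768; 0.0768 0.2484]
step 2: x^-=[0.0040, -1.8843]  P^-=[0.5691 0.1671; 0.1671 0.4284]  H_jac=[0.0021 -1.0000]  S=[0.9177]  K=[-0.1808; -0.4664]  nu=[-3.6043]  x^+=[0.6557, -0.2031]  P^+=[0.5391 0.0897; 0.0897 0.2287]

H_jac[0,1] = -1.0000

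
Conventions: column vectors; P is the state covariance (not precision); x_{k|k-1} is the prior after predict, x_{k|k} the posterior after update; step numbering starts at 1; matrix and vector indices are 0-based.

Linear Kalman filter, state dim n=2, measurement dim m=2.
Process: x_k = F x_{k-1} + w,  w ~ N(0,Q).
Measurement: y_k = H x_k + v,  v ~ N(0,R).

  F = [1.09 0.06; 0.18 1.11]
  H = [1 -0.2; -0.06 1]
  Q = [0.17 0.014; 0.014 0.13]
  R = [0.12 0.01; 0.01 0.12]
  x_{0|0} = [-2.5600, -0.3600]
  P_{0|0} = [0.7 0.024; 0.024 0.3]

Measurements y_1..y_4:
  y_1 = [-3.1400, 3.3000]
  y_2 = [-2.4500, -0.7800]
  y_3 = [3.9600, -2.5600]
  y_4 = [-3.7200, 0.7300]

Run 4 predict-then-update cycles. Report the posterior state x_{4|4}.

x_post = [-2.0271, -0.1632]

step 1: x^-=[-2.8120, -0.8604]  P^-=[1.0059 0.2006; 0.2006 0.5319]  S=[1.0669 0.0463; 0.0463 0.6314]  K=[0.8984 0.1563; 0.0528 0.8194]  nu=[-0.5001, 3.9917]  x^+=[-2.6375, 2.3841]  P^+=[0.1163 0.0347; 0.0347 0.1009]
step 2: x^-=[-2.7318, 2.1716]  P^-=[0.3131 0.0859; 0.0859 0.2720]  S=[0.4096 0.0238; 0.0238 0.3828]  K=[0.7148 0.1310; 0.0366 0.6948]  nu=[0.7161, -3.1155]  x^+=[-2.6280, 0.0332]  P^+=[0.0928 0.0284; 0.0284 0.0854]
step 3: x^-=[-2.8625, -0.4362]  P^-=[0.2843 0.0726; 0.0726 0.2496]  S=[0.3852 0.0165; 0.0165 0.3620]  K=[0.6950 0.1218; 0.0299 0.6763]  nu=[6.7353, -2.2956]  x^+=[1.5391, -1.7873]  P^+=[0.0900 0.0270; 0.0270 0.0831]
step 4: x^-=[1.5704, -1.7068]  P^-=[0.2808 0.0701; 0.0701 0.2460]  S=[0.3826 0.0149; 0.0149 0.3586]  K=[0.6926 0.1198; 0.0284 0.6731]  nu=[-5.6317, 2.5310]  x^+=[-2.0271, -0.1632]  P^+=[0.0896 0.0267; 0.0267 0.0827]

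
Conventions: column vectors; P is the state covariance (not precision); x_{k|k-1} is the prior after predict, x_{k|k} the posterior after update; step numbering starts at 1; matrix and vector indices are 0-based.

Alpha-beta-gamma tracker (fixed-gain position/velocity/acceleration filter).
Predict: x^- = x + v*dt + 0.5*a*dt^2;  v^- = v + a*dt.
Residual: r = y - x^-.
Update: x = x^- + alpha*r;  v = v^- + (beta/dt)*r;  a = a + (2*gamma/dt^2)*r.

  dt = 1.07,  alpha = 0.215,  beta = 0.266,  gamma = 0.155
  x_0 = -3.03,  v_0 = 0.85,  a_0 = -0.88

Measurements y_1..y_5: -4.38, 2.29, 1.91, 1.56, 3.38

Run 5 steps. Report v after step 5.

step 1: x_pred=-2.6243  r=-1.7557  x^+=-3.0017  v^+=-0.5281  a^+=-1.3554
step 2: x_pred=-4.3427  r=6.6327  x^+=-2.9167  v^+=-0.3295  a^+=0.4405
step 3: x_pred=-3.0170  r=4.9270  x^+=-1.9577  v^+=1.3667  a^+=1.7746
step 4: x_pred=0.5205  r=1.0395  x^+=0.7440  v^+=3.5239  a^+=2.0560
step 5: x_pred=5.6916  r=-2.3116  x^+=5.1946  v^+=5.1492  a^+=1.4301

v_post = 5.1492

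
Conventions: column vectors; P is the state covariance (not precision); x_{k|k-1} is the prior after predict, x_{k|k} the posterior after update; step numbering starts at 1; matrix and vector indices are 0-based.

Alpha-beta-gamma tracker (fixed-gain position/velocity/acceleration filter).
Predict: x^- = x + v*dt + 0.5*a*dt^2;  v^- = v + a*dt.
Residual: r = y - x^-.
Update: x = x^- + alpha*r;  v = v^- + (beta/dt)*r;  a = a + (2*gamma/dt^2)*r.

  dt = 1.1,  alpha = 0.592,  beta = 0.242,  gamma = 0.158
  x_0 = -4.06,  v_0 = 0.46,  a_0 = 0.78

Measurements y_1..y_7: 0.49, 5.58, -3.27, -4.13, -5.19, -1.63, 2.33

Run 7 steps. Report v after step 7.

step 1: x_pred=-3.0821  r=3.5721  x^+=-0.9674  v^+=2.1039  a^+=1.7129
step 2: x_pred=2.3831  r=3.1969  x^+=4.2757  v^+=4.6913  a^+=2.5478
step 3: x_pred=10.9775  r=-14.2475  x^+=2.5430  v^+=4.3594  a^+=-1.1731
step 4: x_pred=6.6287  r=-10.7587  x^+=0.2595  v^+=0.7021  a^+=-3.9828
step 5: x_pred=-1.3777  r=-3.8123  x^+=-3.6346  v^+=-4.5176  a^+=-4.9784
step 6: x_pred=-11.6159  r=9.9859  x^+=-5.7042  v^+=-7.7970  a^+=-2.3705
step 7: x_pred=-15.7151  r=18.0451  x^+=-5.0324  v^+=-6.4346  a^+=2.3421

v_post = -6.4346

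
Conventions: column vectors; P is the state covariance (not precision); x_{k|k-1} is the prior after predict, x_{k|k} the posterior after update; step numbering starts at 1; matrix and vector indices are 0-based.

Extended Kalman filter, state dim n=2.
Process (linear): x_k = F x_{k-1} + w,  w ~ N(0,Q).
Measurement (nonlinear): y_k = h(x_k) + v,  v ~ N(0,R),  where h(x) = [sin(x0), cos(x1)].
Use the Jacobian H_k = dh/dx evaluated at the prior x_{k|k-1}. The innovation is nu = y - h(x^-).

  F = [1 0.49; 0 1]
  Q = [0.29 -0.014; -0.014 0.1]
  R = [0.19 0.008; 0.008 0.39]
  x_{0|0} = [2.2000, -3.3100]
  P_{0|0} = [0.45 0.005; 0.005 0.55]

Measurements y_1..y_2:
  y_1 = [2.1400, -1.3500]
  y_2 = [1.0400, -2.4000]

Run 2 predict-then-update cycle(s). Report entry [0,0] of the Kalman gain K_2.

step 1: x^-=[0.5781, -3.3100]  P^-=[0.8770 0.2605; 0.2605 0.6500]  H_jac=[0.8375 0.0000; 0.0000 -0.1676]  S=[0.8051 -0.0286; -0.0286 0.4083]  K=[0.9107 -0.0432; 0.2622 -0.2485]  nu=[1.5936, -0.3641]  x^+=[2.0451, -2.8017]  P^+=[0.2062 0.0571; 0.0571 0.5657]
step 2: x^-=[0.6723, -2.8017]  P^-=[0.6880 0.3203; 0.3203 0.6657]  H_jac=[0.7824 0.0000; 0.0000 0.3334]  S=[0.6112 0.0915; 0.0915 0.4640]  K=[0.8721 0.0581; 0.3487 0.4095]  nu=[0.4172, -1.4572]  x^+=[0.9515, -3.2530]  P^+=[0.2124 0.0889; 0.0889 0.4875]

K[0,0] = 0.8721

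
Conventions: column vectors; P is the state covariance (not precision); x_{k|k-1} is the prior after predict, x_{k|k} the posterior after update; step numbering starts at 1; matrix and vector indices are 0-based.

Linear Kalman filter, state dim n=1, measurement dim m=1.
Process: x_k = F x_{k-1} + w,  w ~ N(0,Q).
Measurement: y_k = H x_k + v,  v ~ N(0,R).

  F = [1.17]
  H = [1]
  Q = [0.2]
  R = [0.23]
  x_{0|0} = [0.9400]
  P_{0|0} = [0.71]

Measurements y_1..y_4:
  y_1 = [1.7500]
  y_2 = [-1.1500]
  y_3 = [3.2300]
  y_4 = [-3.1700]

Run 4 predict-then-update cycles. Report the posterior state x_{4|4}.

x_post = [-1.1576]

step 1: x^-=[1.0998]  P^-=[1.1719]  S=[1.4019]  K=[0.8359]  nu=[0.6502]  x^+=[1.6433]  P^+=[0.1923]
step 2: x^-=[1.9227]  P^-=[0.4632]  S=[0.6932]  K=[0.6682]  nu=[-3.0727]  x^+=[-0.1305]  P^+=[0.1537]
step 3: x^-=[-0.1527]  P^-=[0.4104]  S=[0.6404]  K=[0.6408]  nu=[3.3827]  x^+=[2.0151]  P^+=[0.1474]
step 4: x^-=[2.3576]  P^-=[0.4018]  S=[0.6318]  K=[0.6359]  nu=[-5.5276]  x^+=[-1.1576]  P^+=[0.1463]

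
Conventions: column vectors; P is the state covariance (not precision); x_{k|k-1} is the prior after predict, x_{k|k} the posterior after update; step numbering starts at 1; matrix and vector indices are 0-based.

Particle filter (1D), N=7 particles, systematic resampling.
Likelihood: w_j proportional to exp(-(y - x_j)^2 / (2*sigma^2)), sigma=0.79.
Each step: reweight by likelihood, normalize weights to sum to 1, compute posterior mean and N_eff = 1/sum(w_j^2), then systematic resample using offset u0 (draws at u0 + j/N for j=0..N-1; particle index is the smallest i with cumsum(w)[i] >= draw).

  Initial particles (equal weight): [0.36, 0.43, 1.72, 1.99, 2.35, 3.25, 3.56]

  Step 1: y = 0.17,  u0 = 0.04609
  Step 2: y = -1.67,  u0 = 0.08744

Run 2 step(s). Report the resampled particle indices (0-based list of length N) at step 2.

step 1: w=[0.4502, 0.4390, 0.0676, 0.0326, 0.0103, 0.0002, 0.0000]  mean=0.5572  Neff=2.4929  idx=[0, 0, 0, 1, 1, 1, 2]
step 2: w=[0.1858, 0.1858, 0.1858, 0.1474, 0.1474, 0.1474, 0.0005]  mean=0.3916  Neff=5.9273  idx=[0, 1, 2, 2, 3, 4, 5]

resampled_idx = [0, 1, 2, 2, 3, 4, 5]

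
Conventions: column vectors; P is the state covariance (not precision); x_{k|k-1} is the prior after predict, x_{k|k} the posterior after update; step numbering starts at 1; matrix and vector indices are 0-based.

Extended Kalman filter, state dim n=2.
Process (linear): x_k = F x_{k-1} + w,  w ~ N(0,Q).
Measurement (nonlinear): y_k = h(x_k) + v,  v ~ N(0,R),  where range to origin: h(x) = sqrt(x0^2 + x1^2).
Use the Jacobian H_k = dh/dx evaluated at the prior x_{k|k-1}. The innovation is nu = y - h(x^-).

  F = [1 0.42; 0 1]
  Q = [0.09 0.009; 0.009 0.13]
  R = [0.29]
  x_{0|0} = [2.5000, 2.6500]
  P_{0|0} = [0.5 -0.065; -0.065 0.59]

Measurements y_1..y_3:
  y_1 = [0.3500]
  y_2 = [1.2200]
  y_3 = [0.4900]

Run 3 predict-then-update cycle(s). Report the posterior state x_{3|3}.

x_post = [0.9990, -0.0694]

step 1: x^-=[3.6130, 2.6500]  P^-=[0.6395 0.1918; 0.1918 0.7200]  H_jac=[0.8064 0.5914]  S=[1.1406]  K=[0.5515; 0.5089]  nu=[-4.1307]  x^+=[1.3348, 0.5477]  P^+=[0.2925 -0.1284; -0.1284 0.4246]
step 2: x^-=[1.5648, 0.5477]  P^-=[0.3496 0.0590; 0.0590 0.5546]  H_jac=[0.9438 0.3304]  S=[0.6987]  K=[0.5001; 0.3419]  nu=[-0.4379]  x^+=[1.3458, 0.3980]  P^+=[0.1748 -0.0605; -0.0605 0.4729]
step 3: x^-=[1.5130, 0.3980]  P^-=[0.2974 0.1471; 0.1471 0.6029]  H_jac=[0.9671 0.2544]  S=[0.6796]  K=[0.4783; 0.4351]  nu=[-1.0745]  x^+=[0.9990, -0.0694]  P^+=[0.1419 0.0057; 0.0057 0.4743]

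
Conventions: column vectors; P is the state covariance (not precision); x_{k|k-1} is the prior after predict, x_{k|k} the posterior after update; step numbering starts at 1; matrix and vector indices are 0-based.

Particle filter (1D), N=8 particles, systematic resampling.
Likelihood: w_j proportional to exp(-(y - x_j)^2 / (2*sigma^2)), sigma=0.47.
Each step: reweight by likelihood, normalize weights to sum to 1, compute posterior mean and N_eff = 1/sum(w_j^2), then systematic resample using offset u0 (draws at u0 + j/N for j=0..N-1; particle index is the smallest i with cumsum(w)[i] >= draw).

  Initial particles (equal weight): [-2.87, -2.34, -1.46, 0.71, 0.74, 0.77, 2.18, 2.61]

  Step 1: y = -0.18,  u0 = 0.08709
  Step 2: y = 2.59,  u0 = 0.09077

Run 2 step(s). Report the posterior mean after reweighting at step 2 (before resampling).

step 1: w=[0.0000, 0.0001, 0.0524, 0.3558, 0.3146, 0.2771, 0.0000, 0.0000]  mean=0.6222  Neff=3.2774  idx=[3, 3, 3, 4, 4, 4, 5, 5]
step 2: w=[0.0983, 0.0983, 0.0983, 0.1267, 0.1267, 0.1267, 0.1625, 0.1625]  mean=0.7409  Neff=7.6948  idx=[0, 2, 3, 4, 5, 6, 7, 7]

post_mean = 0.7409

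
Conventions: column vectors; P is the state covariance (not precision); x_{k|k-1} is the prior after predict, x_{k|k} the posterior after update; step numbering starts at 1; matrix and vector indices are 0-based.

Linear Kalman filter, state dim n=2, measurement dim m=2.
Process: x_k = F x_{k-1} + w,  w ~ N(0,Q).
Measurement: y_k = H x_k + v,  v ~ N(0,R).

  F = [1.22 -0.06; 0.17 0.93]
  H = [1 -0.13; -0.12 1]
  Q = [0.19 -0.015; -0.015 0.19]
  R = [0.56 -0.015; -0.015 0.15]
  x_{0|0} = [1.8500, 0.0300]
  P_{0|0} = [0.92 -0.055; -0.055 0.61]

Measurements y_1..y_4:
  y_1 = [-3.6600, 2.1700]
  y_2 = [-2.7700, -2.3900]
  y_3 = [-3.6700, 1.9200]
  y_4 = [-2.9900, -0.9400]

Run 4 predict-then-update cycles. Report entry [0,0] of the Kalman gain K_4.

K[0,0] = 0.5382

step 1: x^-=[2.2552, 0.3424]  P^-=[1.5696 0.0799; 0.0799 0.7268]  S=[2.1211 -0.2167; -0.2167 0.8802]  K=[0.7411 0.0593; 0.0783 0.8341]  nu=[-5.8707, 2.0982]  x^+=[-1.9715, 1.6326]  P^+=[0.4204 0.0482; 0.0482 0.1297]
step 2: x^-=[-2.5032, 1.1832]  P^-=[0.8092 0.1192; 0.1192 0.3296]  S=[1.3437 -0.0339; -0.0339 0.4626]  K=[0.5929 0.0912; 0.0741 0.6869]  nu=[-0.1130, -3.8736]  x^+=[-2.9234, -1.4861]  P^+=[0.3366 0.0452; 0.0452 0.1073]
step 3: x^-=[-3.4774, -1.8790]  P^-=[0.6847 0.0996; 0.0996 0.3069]  S=[1.2240 -0.0359; -0.0359 0.4428]  K=[0.5513 0.0841; 0.0685 0.6715]  nu=[-0.4369, 3.3818]  x^+=[-3.4339, 0.3620]  P^+=[0.3129 0.0419; 0.0419 0.1047]
step 4: x^-=[-4.2111, -0.2471]  P^-=[0.6500 0.0912; 0.0912 0.3029]  S=[1.1914 -0.0398; -0.0398 0.4404]  K=[0.5382 0.0785; 0.0658 0.6689]  nu=[1.1890, -1.1982]  x^+=[-3.6652, -0.9704]  P^+=[0.3055 0.0404; 0.0404 0.1042]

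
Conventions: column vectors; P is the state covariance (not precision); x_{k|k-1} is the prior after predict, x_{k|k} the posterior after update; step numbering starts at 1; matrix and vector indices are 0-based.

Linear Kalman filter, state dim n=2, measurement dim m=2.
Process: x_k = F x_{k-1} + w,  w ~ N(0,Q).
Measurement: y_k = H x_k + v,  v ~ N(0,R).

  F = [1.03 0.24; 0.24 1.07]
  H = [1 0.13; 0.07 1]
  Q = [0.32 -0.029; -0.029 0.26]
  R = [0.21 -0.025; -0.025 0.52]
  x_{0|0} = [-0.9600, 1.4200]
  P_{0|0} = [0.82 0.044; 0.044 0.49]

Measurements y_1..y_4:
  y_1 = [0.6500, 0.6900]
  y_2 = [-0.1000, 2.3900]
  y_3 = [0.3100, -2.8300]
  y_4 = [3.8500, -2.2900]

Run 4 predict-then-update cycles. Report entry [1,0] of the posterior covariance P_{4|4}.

step 1: x^-=[-0.6480, 1.2890]  P^-=[1.2399 0.3506; 0.3506 0.8908]  S=[1.5561 0.5314; 0.5314 1.4660]  K=[0.8265 -0.0012; 0.0987 0.5886]  nu=[1.1304, -0.5536]  x^+=[0.2870, 1.0747]  P^+=[0.1780 -0.0338; -0.0338 0.3060]
step 2: x^-=[0.5535, 1.2188]  P^-=[0.5098 0.0544; 0.0544 0.6032]  S=[0.7441 0.1440; 0.1440 1.1333]  K=[0.6963 -0.0090; 0.0767 0.5259]  nu=[-0.8120, 1.1325]  x^+=[-0.0220, 1.7520]  P^+=[0.1507 -0.0326; -0.0326 0.2738]
step 3: x^-=[0.3978, 1.8694]  P^-=[0.4795 0.0407; 0.0407 0.5654]  S=[0.7097 0.1232; 0.1232 1.0935]  K=[0.6847 -0.0092; 0.0722 0.5116]  nu=[-0.3308, -4.7272]  x^+=[0.2147, -0.5728]  P^+=[0.1482 -0.0323; -0.0323 0.2665]
step 4: x^-=[0.0837, -0.5613]  P^-=[0.4766 0.0386; 0.0386 0.5570]  S=[0.7061 0.1198; 0.1198 1.0848]  K=[0.6837 -0.0091; 0.0711 0.5081]  nu=[3.8393, -1.7345]  x^+=[2.7244, -1.1698]  P^+=[0.1480 -0.0322; -0.0322 0.2647]

P_post[1,0] = -0.0322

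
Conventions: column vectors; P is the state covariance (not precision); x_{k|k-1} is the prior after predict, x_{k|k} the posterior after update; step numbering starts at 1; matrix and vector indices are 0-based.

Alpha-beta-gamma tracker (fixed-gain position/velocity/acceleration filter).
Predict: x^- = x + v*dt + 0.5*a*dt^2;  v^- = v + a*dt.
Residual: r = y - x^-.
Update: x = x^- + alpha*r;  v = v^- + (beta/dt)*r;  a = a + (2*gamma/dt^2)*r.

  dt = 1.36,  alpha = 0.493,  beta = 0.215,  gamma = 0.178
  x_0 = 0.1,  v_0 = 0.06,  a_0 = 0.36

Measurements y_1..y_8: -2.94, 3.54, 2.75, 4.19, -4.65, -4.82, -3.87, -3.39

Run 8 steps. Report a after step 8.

a_post = 0.1298

step 1: x_pred=0.5145  r=-3.4545  x^+=-1.1886  v^+=0.0035  a^+=-0.3049
step 2: x_pred=-1.4658  r=5.0058  x^+=1.0021  v^+=0.3802  a^+=0.6586
step 3: x_pred=2.1281  r=0.6219  x^+=2.4347  v^+=1.3741  a^+=0.7783
step 4: x_pred=5.0233  r=-0.8333  x^+=4.6125  v^+=2.3009  a^+=0.6179
step 5: x_pred=8.3131  r=-12.9631  x^+=1.9223  v^+=1.0919  a^+=-1.8772
step 6: x_pred=1.6712  r=-6.4912  x^+=-1.5290  v^+=-2.4873  a^+=-3.1266
step 7: x_pred=-7.8031  r=3.9331  x^+=-5.8641  v^+=-6.1176  a^+=-2.3695
step 8: x_pred=-16.3754  r=12.9854  x^+=-9.9736  v^+=-7.2874  a^+=0.1298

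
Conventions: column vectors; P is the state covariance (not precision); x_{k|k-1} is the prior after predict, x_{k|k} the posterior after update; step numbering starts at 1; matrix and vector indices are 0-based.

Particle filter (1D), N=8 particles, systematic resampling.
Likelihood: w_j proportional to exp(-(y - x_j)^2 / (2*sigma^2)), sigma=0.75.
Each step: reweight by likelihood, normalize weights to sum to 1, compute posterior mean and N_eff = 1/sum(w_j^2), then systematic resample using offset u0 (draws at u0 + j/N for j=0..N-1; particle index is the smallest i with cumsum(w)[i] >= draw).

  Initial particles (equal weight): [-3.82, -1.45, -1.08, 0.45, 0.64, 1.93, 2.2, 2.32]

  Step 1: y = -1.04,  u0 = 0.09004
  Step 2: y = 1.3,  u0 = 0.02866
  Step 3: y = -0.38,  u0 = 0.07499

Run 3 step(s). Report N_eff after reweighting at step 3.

N_eff = 7.7114

step 1: w=[0.0005, 0.4137, 0.4797, 0.0668, 0.0391, 0.0002, 0.0000, 0.0000]  mean=-1.0643  Neff=2.4555  idx=[1, 1, 1, 2, 2, 2, 2, 4]
step 2: w=[0.0017, 0.0017, 0.0017, 0.0092, 0.0092, 0.0092, 0.0092, 0.9582]  mean=0.5662  Neff=1.0888  idx=[5, 7, 7, 7, 7, 7, 7, 7]
step 3: w=[0.1890, 0.1159, 0.1159, 0.1159, 0.1159, 0.1159, 0.1159, 0.1159]  mean=0.3150  Neff=7.7114  idx=[0, 1, 2, 3, 4, 5, 6, 7]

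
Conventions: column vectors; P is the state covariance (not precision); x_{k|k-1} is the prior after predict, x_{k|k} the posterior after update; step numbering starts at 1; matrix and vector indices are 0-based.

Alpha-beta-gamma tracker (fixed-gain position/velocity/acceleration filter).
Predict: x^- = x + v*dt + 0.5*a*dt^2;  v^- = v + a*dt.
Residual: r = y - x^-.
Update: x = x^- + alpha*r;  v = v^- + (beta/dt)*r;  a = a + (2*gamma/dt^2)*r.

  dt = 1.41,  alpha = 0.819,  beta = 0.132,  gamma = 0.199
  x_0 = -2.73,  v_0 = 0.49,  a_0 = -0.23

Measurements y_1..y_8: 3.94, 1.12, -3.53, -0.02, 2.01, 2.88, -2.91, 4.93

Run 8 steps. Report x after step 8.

step 1: x_pred=-2.2677  r=6.2077  x^+=2.8164  v^+=0.7468  a^+=1.0127
step 2: x_pred=4.8762  r=-3.7562  x^+=1.7999  v^+=1.8232  a^+=0.2608
step 3: x_pred=4.6298  r=-8.1598  x^+=-2.0531  v^+=1.4270  a^+=-1.3727
step 4: x_pred=-1.4056  r=1.3856  x^+=-0.2708  v^+=-0.3789  a^+=-1.0953
step 5: x_pred=-1.8938  r=3.9038  x^+=1.3034  v^+=-1.5578  a^+=-0.3138
step 6: x_pred=-1.2051  r=4.0851  x^+=2.1406  v^+=-1.6179  a^+=0.5040
step 7: x_pred=0.3603  r=-3.2703  x^+=-2.3181  v^+=-1.2135  a^+=-0.1507
step 8: x_pred=-4.1789  r=9.1089  x^+=3.2813  v^+=-0.5732  a^+=1.6728

x_post = 3.2813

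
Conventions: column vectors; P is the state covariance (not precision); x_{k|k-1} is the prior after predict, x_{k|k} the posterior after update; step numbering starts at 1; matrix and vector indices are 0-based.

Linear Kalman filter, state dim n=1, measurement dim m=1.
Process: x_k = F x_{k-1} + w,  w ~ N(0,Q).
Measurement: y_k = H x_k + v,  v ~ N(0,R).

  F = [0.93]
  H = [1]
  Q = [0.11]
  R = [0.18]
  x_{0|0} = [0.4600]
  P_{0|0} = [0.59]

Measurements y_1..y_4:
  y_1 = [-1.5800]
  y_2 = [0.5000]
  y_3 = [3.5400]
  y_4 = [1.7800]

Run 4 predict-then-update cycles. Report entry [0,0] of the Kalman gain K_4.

step 1: x^-=[0.4278]  P^-=[0.6203]  S=[0.8003]  K=[0.7751]  nu=[-2.0078]  x^+=[-1.1284]  P^+=[0.1395]
step 2: x^-=[-1.0494]  P^-=[0.2307]  S=[0.4107]  K=[0.5617]  nu=[1.5494]  x^+=[-0.1791]  P^+=[0.1011]
step 3: x^-=[-0.1666]  P^-=[0.1974]  S=[0.3774]  K=[0.5231]  nu=[3.7066]  x^+=[1.7724]  P^+=[0.0942]
step 4: x^-=[1.6483]  P^-=[0.1914]  S=[0.3714]  K=[0.5154]  nu=[0.1317]  x^+=[1.7162]  P^+=[0.0928]

K[0,0] = 0.5154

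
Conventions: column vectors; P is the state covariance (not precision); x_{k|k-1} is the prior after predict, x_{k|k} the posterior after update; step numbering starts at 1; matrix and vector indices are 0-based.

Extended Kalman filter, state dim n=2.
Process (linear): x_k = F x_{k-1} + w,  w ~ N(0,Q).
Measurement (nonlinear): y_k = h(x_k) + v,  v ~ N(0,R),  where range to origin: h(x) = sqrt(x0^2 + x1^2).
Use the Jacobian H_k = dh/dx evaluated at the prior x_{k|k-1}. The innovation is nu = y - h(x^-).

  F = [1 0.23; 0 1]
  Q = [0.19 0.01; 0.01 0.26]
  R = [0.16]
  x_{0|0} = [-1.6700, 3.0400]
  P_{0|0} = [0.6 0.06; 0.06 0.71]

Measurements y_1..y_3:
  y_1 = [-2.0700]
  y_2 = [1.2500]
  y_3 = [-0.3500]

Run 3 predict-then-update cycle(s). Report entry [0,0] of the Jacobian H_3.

step 1: x^-=[-0.9708, 3.0400]  P^-=[0.8552 0.2333; 0.2333 0.9700]  H_jac=[-0.3042 0.9526]  S=[0.9842]  K=[-0.0385; 0.8668]  nu=[-5.2612]  x^+=[-0.7682, -1.5204]  P^+=[0.8537 0.2662; 0.2662 0.2306]
step 2: x^-=[-1.1179, -1.5204]  P^-=[1.1783 0.3292; 0.3292 0.4906]  H_jac=[-0.5924 -0.8057]  S=[1.2061]  K=[-0.7986; -0.4894]  nu=[-0.6371]  x^+=[-0.6091, -1.2086]  P^+=[0.4091 -0.1422; -0.1422 0.2017]
step 3: x^-=[-0.8870, -1.2086]  P^-=[0.5444 -0.0858; -0.0858 0.4617]  H_jac=[-0.5917 -0.8062]  S=[0.5688]  K=[-0.4447; -0.5652]  nu=[-1.8492]  x^+=[-0.0648, -0.1635]  P^+=[0.4319 -0.2287; -0.2287 0.2800]

H_jac[0,0] = -0.5917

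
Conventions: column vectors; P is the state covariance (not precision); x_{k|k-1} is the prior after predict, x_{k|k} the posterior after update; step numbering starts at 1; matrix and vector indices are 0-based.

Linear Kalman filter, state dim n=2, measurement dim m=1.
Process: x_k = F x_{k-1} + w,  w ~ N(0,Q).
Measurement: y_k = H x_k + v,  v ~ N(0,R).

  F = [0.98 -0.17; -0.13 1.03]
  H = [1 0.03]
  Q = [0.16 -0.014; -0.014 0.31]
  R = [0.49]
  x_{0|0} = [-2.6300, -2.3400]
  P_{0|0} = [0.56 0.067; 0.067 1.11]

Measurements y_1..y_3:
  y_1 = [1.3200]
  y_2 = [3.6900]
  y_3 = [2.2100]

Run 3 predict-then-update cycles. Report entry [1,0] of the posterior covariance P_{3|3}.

step 1: x^-=[-2.1796, -2.0683]  P^-=[0.7076 -0.2106; -0.2106 1.4791]  S=[1.1863]  K=[0.5911; -0.1401]  nu=[3.5616]  x^+=[-0.0741, -2.5674]  P^+=[0.2930 -0.1123; -0.1123 1.4558]
step 2: x^-=[0.3638, -2.6347]  P^-=[0.5209 -0.4221; -0.4221 1.8895]  S=[0.9873]  K=[0.5148; -0.3701]  nu=[3.4053]  x^+=[2.1168, -3.8951]  P^+=[0.2593 -0.2340; -0.2340 1.7543]
step 3: x^-=[2.7367, -4.2872]  P^-=[0.5377 -0.5956; -0.5956 2.2381]  S=[0.9940]  K=[0.5230; -0.5316]  nu=[-0.3980]  x^+=[2.5285, -4.0756]  P^+=[0.2658 -0.3192; -0.3192 1.9572]

P_post[1,0] = -0.3192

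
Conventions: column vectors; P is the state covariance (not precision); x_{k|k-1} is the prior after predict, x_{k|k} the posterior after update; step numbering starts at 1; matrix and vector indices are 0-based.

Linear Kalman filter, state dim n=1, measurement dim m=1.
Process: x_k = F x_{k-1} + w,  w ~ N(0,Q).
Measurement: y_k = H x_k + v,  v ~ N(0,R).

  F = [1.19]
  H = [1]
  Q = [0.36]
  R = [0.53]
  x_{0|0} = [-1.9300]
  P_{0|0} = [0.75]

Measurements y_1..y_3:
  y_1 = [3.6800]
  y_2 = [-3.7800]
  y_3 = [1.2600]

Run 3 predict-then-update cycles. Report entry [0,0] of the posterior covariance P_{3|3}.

P_post[0,0] = 0.3240

step 1: x^-=[-2.2967]  P^-=[1.4221]  S=[1.9521]  K=[0.7285]  nu=[5.9767]  x^+=[2.0573]  P^+=[0.3861]
step 2: x^-=[2.4482]  P^-=[0.9068]  S=[1.4368]  K=[0.6311]  nu=[-6.2282]  x^+=[-1.4825]  P^+=[0.3345]
step 3: x^-=[-1.7642]  P^-=[0.8337]  S=[1.3637]  K=[0.6113]  nu=[3.0242]  x^+=[0.0846]  P^+=[0.3240]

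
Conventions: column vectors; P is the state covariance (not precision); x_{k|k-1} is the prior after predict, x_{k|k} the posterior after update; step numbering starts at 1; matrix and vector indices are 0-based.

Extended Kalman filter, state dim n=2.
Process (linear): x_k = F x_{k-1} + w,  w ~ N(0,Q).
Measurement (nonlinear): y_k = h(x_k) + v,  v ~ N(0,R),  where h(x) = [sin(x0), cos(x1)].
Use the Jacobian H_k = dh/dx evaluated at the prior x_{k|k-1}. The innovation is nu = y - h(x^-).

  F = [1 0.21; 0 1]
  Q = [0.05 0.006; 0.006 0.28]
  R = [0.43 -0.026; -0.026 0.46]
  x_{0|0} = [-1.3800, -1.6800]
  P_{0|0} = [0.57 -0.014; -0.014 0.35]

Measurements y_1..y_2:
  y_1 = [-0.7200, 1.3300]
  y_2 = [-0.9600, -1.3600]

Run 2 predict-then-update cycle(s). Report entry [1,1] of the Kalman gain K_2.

K[1,1] = 0.5334

step 1: x^-=[-1.7328, -1.6800]  P^-=[0.6296 0.0655; 0.0655 0.6300]  H_jac=[-0.1613 0.0000; 0.0000 0.9940]  S=[0.4464 -0.0365; -0.0365 1.0825]  K=[-0.2232 0.0526; 0.0237 0.5793]  nu=[0.2669, 1.4390]  x^+=[-1.7166, -0.8401]  P^+=[0.6035 0.0302; 0.0302 0.2675]
step 2: x^-=[-1.8931, -0.8401]  P^-=[0.6779 0.0924; 0.0924 0.5475]  H_jac=[-0.3167 0.0000; 0.0000 0.7447]  S=[0.4980 -0.0478; -0.0478 0.7636]  K=[-0.4251 0.0635; -0.0076 0.5334]  nu=[-0.0115, -2.0274]  x^+=[-2.0169, -1.9214]  P^+=[0.5823 0.0540; 0.0540 0.3298]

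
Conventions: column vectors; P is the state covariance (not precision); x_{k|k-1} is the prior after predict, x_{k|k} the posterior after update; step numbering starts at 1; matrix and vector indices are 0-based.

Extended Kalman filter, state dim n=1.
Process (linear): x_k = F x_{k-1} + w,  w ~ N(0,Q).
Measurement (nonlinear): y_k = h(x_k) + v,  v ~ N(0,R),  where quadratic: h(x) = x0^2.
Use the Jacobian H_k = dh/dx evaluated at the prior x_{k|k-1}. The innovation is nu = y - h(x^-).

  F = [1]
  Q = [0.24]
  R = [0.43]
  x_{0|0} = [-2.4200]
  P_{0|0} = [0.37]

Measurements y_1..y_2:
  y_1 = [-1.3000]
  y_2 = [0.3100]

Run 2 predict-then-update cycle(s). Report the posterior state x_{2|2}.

x_post = [-0.7504]

step 1: x^-=[-2.4200]  P^-=[0.6100]  H_jac=[-4.8400]  S=[14.7196]  K=[-0.2006]  nu=[-7.1564]  x^+=[-0.9846]  P^+=[0.0178]
step 2: x^-=[-0.9846]  P^-=[0.2578]  H_jac=[-1.9692]  S=[1.4298]  K=[-0.3551]  nu=[-0.6594]  x^+=[-0.7504]  P^+=[0.0775]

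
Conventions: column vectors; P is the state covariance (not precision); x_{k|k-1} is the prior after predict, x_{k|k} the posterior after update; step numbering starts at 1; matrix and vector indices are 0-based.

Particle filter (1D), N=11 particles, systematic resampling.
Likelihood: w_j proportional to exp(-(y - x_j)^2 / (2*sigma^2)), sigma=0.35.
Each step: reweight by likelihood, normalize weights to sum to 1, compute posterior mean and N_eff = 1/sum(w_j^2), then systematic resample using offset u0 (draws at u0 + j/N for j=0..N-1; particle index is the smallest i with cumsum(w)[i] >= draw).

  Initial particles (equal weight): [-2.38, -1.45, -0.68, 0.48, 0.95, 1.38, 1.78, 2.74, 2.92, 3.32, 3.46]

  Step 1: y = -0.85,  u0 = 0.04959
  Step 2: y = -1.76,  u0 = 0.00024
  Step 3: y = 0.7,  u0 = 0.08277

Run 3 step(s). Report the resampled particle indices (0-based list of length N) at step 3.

resampled_idx = [0, 1, 2, 3, 4, 5, 6, 7, 8, 9, 10]

step 1: w=[0.0001, 0.2055, 0.7938, 0.0007, 0.0000, 0.0000, 0.0000, 0.0000, 0.0000, 0.0000, 0.0000]  mean=-0.8376  Neff=1.4874  idx=[1, 1, 2, 2, 2, 2, 2, 2, 2, 2, 2]
step 2: w=[0.4730, 0.4730, 0.0060, 0.0060, 0.0060, 0.0060, 0.0060, 0.0060, 0.0060, 0.0060, 0.0060]  mean=-1.4085  Neff=2.2329  idx=[0, 0, 0, 0, 0, 0, 1, 1, 1, 1, 1]
step 3: w=[0.0909, 0.0909, 0.0909, 0.0909, 0.0909, 0.0909, 0.0909, 0.0909, 0.0909, 0.0909, 0.0909]  mean=-1.4500  Neff=11.0000  idx=[0, 1, 2, 3, 4, 5, 6, 7, 8, 9, 10]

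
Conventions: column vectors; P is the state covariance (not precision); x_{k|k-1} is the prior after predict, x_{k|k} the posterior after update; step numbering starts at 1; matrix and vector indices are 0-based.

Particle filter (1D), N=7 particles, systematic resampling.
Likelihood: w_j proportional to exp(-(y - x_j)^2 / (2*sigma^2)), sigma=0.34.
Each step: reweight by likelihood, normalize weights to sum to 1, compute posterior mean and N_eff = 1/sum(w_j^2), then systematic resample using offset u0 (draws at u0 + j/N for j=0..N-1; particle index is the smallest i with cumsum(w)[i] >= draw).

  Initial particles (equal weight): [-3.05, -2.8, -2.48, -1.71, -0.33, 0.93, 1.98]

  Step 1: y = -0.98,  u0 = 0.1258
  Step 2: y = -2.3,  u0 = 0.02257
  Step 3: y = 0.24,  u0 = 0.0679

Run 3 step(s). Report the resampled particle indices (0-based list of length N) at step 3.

step 1: w=[0.0000, 0.0000, 0.0002, 0.3828, 0.6170, 0.0000, 0.0000]  mean=-0.8587  Neff=1.8968  idx=[3, 3, 4, 4, 4, 4, 4]
step 2: w=[0.5000, 0.5000, 0.0000, 0.0000, 0.0000, 0.0000, 0.0000]  mean=-1.7100  Neff=2.0000  idx=[0, 0, 0, 0, 1, 1, 1]
step 3: w=[0.1429, 0.1429, 0.1429, 0.1429, 0.1429, 0.1429, 0.1429]  mean=-1.7100  Neff=7.0000  idx=[0, 1, 2, 3, 4, 5, 6]

resampled_idx = [0, 1, 2, 3, 4, 5, 6]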